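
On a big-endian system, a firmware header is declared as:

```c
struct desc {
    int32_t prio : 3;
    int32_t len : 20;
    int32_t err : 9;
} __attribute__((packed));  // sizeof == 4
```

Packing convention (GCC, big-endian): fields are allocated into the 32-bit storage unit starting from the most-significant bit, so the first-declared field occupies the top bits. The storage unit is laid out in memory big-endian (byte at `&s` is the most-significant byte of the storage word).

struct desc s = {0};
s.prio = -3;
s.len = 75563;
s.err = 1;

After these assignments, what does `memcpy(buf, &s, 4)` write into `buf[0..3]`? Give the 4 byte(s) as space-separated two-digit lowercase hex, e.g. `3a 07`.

a2 4e 56 01

[29+:3] prio=-3 & 0x7 = 0x5; word=0xa0000000
[9+:20] len=75563 & 0xfffff = 0x1272b; word=0xa24e5600
[0+:9] err=1 & 0x1ff = 0x1; word=0xa24e5601
word = 0xa24e5601 → big-endian bytes:
  [0]=0xa2  [1]=0x4e  [2]=0x56  [3]=0x01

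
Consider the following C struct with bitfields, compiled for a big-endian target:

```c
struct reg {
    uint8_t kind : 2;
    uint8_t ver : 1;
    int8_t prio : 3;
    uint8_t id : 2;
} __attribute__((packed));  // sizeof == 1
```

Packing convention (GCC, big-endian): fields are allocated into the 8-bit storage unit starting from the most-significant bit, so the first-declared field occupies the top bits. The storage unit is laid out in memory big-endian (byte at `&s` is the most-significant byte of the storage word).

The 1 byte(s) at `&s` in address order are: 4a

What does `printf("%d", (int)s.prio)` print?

[0]=0x4a (big-endian) → word 0x4a
kind:2 @ bit 6 → (0x4a>>6)&0x3 = 0x1
ver:1 @ bit 5 → (0x4a>>5)&0x1 = 0x0
prio:3 @ bit 2 → (0x4a>>2)&0x7 = 0x2  ←
id:2 @ bit 0 → (0x4a>>0)&0x3 = 0x2
prio signed 3b, MSB=0: value = 2

2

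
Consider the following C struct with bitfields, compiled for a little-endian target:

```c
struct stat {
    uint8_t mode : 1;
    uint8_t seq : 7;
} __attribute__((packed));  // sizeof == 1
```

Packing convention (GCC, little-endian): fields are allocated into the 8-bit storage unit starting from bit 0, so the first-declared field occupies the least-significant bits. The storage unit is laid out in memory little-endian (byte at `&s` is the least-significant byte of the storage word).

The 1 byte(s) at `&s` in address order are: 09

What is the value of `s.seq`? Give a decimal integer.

4

[0]=0x09 (little-endian) → word 0x09
mode [0+:1] = (word>>0) & 0x1 = 1
seq [1+:7] = (word>>1) & 0x7f = 4  ←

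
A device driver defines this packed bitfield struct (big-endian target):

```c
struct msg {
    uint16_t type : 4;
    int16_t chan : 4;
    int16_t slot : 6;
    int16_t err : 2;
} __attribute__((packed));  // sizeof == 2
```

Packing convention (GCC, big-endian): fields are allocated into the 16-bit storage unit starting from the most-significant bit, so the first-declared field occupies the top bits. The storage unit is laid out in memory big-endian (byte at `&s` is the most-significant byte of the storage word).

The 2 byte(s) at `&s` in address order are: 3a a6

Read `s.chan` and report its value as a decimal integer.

-6

[0]=0x3a [1]=0xa6 (big-endian) → word 0x3aa6
type [12+:4] = (word>>12) & 0xf = 3
chan [8+:4] = (word>>8) & 0xf = 10  ←
slot [2+:6] = (word>>2) & 0x3f = 41
err [0+:2] = (word>>0) & 0x3 = 2
chan signed 4b, MSB=1: 10 - 16 = -6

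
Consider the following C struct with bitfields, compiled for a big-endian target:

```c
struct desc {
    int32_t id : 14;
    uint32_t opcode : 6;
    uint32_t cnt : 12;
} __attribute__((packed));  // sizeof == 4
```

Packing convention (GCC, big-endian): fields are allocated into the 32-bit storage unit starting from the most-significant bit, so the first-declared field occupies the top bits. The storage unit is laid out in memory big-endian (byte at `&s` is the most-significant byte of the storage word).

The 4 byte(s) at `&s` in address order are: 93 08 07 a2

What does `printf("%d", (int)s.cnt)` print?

1954

[0]=0x93 [1]=0x08 [2]=0x07 [3]=0xa2 (big-endian) → word 0x930807a2
id [18+:14] = (word>>18) & 0x3fff = 9410
opcode [12+:6] = (word>>12) & 0x3f = 0
cnt [0+:12] = (word>>0) & 0xfff = 1954  ←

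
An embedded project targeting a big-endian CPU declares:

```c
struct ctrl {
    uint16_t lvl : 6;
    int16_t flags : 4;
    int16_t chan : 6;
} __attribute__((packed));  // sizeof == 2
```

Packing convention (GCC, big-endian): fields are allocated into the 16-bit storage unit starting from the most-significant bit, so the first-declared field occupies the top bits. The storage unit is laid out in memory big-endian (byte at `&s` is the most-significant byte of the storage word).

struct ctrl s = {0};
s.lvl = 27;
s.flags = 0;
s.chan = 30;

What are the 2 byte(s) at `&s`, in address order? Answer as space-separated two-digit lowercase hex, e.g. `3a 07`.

6c 1e

lvl:6 = 27 → 0x1b << 10 → word 0x6c00
flags:4 = 0 → 0x0 << 6 → word 0x6c00
chan:6 = 30 → 0x1e << 0 → word 0x6c1e
word = 0x6c1e → big-endian bytes:
  [0]=0x6c  [1]=0x1e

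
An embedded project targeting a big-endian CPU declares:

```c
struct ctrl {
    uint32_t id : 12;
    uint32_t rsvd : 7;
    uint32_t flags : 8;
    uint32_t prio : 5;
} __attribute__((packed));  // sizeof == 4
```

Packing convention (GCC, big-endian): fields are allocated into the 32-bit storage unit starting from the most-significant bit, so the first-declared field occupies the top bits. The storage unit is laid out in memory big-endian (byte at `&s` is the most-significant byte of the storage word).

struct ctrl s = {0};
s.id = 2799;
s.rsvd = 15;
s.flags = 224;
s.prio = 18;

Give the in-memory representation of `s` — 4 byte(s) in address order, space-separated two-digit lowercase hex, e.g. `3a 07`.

ae f1 fc 12

[20+:12] id=2799 & 0xfff = 0xaef; word=0xaef00000
[13+:7] rsvd=15 & 0x7f = 0xf; word=0xaef1e000
[5+:8] flags=224 & 0xff = 0xe0; word=0xaef1fc00
[0+:5] prio=18 & 0x1f = 0x12; word=0xaef1fc12
word = 0xaef1fc12 → big-endian bytes:
  [0]=0xae  [1]=0xf1  [2]=0xfc  [3]=0x12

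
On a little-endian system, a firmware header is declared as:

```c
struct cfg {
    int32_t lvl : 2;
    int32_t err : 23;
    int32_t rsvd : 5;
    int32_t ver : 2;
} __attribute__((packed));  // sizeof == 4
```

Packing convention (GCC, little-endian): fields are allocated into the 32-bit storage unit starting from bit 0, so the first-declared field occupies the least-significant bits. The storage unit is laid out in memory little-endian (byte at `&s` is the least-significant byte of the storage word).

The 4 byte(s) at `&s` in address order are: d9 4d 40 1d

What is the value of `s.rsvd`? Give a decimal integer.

14

[0]=0xd9 [1]=0x4d [2]=0x40 [3]=0x1d (little-endian) → word 0x1d404dd9
lvl:2 @ bit 0 → (0x1d404dd9>>0)&0x3 = 0x1
err:23 @ bit 2 → (0x1d404dd9>>2)&0x7fffff = 0x501376
rsvd:5 @ bit 25 → (0x1d404dd9>>25)&0x1f = 0xe  ←
ver:2 @ bit 30 → (0x1d404dd9>>30)&0x3 = 0x0
rsvd signed 5b, MSB=0: value = 14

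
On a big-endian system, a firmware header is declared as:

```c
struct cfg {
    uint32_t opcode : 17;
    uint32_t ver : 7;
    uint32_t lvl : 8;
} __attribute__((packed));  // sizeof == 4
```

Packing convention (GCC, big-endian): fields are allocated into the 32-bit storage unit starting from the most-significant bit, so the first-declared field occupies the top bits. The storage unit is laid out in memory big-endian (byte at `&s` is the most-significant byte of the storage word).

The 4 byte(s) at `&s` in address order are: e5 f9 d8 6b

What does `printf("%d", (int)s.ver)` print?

88

[0]=0xe5 [1]=0xf9 [2]=0xd8 [3]=0x6b (big-endian) → word 0xe5f9d86b
opcode:17 @ bit 15 → (0xe5f9d86b>>15)&0x1ffff = 0x1cbf3
ver:7 @ bit 8 → (0xe5f9d86b>>8)&0x7f = 0x58  ←
lvl:8 @ bit 0 → (0xe5f9d86b>>0)&0xff = 0x6b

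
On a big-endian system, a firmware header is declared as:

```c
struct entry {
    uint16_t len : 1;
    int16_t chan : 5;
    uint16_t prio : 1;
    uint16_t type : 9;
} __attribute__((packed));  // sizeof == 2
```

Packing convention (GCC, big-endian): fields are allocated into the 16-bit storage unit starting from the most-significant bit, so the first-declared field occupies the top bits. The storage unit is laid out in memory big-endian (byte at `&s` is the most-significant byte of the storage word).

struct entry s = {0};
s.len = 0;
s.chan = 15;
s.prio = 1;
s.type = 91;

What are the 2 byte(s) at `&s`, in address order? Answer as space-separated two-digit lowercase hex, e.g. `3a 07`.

3e 5b

[15+:1] len=0 & 0x1 = 0x0; word=0x0000
[10+:5] chan=15 & 0x1f = 0xf; word=0x3c00
[9+:1] prio=1 & 0x1 = 0x1; word=0x3e00
[0+:9] type=91 & 0x1ff = 0x5b; word=0x3e5b
word = 0x3e5b → big-endian bytes:
  [0]=0x3e  [1]=0x5b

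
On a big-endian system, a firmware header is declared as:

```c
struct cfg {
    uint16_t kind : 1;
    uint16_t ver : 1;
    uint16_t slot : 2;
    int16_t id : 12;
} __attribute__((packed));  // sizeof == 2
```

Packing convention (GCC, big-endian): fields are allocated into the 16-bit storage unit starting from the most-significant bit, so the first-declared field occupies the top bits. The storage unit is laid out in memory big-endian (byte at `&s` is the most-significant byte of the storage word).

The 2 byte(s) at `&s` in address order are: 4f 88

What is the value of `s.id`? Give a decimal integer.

[0]=0x4f [1]=0x88 (big-endian) → word 0x4f88
kind:1 @ bit 15 → (0x4f88>>15)&0x1 = 0x0
ver:1 @ bit 14 → (0x4f88>>14)&0x1 = 0x1
slot:2 @ bit 12 → (0x4f88>>12)&0x3 = 0x0
id:12 @ bit 0 → (0x4f88>>0)&0xfff = 0xf88  ←
id signed 12b, MSB=1: 3976 - 4096 = -120

-120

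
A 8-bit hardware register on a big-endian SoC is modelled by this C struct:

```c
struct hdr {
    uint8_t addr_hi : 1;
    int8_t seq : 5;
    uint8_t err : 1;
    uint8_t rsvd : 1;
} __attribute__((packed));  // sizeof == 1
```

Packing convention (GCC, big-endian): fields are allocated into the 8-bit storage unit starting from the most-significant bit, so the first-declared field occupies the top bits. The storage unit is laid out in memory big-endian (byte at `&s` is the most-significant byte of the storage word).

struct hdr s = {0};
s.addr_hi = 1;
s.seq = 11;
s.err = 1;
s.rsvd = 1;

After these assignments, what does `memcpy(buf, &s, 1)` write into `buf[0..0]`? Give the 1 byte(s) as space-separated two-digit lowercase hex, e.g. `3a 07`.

af

[7+:1] addr_hi=1 & 0x1 = 0x1; word=0x80
[2+:5] seq=11 & 0x1f = 0xb; word=0xac
[1+:1] err=1 & 0x1 = 0x1; word=0xae
[0+:1] rsvd=1 & 0x1 = 0x1; word=0xaf
word = 0xaf → big-endian bytes:
  [0]=0xaf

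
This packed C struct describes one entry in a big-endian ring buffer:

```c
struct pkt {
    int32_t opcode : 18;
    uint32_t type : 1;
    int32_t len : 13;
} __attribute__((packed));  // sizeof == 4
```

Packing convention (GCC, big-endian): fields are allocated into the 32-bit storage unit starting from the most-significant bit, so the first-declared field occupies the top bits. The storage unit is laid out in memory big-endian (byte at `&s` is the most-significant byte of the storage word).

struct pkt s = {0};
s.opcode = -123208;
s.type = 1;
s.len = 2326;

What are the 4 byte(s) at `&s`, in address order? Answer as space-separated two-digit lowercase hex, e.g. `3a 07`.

87 ae 29 16

opcode:18 = -123208 → 0x21eb8 << 14 → word 0x87ae0000
type:1 = 1 → 0x1 << 13 → word 0x87ae2000
len:13 = 2326 → 0x916 << 0 → word 0x87ae2916
word = 0x87ae2916 → big-endian bytes:
  [0]=0x87  [1]=0xae  [2]=0x29  [3]=0x16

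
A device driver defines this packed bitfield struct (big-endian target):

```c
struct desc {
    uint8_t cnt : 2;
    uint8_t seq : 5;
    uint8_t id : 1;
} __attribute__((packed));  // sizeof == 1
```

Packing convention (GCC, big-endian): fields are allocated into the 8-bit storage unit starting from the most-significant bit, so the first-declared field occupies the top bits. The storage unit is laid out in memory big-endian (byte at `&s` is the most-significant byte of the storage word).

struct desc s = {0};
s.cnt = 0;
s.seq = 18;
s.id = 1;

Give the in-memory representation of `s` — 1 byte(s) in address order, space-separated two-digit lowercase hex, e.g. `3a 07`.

[6+:2] cnt=0 & 0x3 = 0x0; word=0x00
[1+:5] seq=18 & 0x1f = 0x12; word=0x24
[0+:1] id=1 & 0x1 = 0x1; word=0x25
word = 0x25 → big-endian bytes:
  [0]=0x25

25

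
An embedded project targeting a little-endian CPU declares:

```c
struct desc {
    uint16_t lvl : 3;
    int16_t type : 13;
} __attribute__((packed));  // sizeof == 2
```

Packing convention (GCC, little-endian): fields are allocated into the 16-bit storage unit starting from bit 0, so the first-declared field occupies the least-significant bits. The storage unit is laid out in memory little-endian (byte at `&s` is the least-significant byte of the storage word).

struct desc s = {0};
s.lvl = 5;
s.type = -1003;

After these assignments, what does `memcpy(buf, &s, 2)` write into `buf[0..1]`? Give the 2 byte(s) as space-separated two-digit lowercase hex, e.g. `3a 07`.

[0+:3] lvl=5 & 0x7 = 0x5; word=0x0005
[3+:13] type=-1003 & 0x1fff = 0x1c15; word=0xe0ad
word = 0xe0ad → little-endian bytes:
  [0]=0xad  [1]=0xe0

ad e0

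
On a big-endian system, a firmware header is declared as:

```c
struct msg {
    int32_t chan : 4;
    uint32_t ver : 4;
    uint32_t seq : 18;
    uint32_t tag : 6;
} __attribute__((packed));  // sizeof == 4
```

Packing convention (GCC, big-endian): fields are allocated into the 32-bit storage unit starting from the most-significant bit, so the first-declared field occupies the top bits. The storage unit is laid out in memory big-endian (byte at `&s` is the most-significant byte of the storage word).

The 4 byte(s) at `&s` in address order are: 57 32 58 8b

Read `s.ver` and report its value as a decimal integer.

7

[0]=0x57 [1]=0x32 [2]=0x58 [3]=0x8b (big-endian) → word 0x5732588b
chan [28+:4] = (word>>28) & 0xf = 5
ver [24+:4] = (word>>24) & 0xf = 7  ←
seq [6+:18] = (word>>6) & 0x3ffff = 51554
tag [0+:6] = (word>>0) & 0x3f = 11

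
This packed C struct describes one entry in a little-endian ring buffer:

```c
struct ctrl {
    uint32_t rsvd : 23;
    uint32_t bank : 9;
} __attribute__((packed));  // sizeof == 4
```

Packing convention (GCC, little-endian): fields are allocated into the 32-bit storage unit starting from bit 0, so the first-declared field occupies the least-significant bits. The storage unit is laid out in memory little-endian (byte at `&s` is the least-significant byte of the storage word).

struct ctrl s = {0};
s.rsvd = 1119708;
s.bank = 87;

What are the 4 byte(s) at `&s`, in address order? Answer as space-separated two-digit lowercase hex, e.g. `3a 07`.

[0+:23] rsvd=1119708 & 0x7fffff = 0x1115dc; word=0x001115dc
[23+:9] bank=87 & 0x1ff = 0x57; word=0x2b9115dc
word = 0x2b9115dc → little-endian bytes:
  [0]=0xdc  [1]=0x15  [2]=0x91  [3]=0x2b

dc 15 91 2b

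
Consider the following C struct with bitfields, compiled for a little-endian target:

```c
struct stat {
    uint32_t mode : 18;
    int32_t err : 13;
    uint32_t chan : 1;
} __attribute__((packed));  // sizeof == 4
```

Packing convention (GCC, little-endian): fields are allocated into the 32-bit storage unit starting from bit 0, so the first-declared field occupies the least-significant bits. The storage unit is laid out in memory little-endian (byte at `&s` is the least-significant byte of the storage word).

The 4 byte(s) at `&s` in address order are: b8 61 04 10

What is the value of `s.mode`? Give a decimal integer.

[0]=0xb8 [1]=0x61 [2]=0x04 [3]=0x10 (little-endian) → word 0x100461b8
mode [0+:18] = (word>>0) & 0x3ffff = 25016  ←
err [18+:13] = (word>>18) & 0x1fff = 1025
chan [31+:1] = (word>>31) & 0x1 = 0

25016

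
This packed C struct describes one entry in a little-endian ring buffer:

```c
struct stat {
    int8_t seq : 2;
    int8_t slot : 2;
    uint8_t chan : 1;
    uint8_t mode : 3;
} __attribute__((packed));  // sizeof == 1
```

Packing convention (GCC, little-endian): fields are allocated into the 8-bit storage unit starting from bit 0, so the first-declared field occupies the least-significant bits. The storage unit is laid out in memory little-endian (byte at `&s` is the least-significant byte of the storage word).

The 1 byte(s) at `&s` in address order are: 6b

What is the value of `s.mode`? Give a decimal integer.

[0]=0x6b (little-endian) → word 0x6b
seq:2 @ bit 0 → (0x6b>>0)&0x3 = 0x3
slot:2 @ bit 2 → (0x6b>>2)&0x3 = 0x2
chan:1 @ bit 4 → (0x6b>>4)&0x1 = 0x0
mode:3 @ bit 5 → (0x6b>>5)&0x7 = 0x3  ←

3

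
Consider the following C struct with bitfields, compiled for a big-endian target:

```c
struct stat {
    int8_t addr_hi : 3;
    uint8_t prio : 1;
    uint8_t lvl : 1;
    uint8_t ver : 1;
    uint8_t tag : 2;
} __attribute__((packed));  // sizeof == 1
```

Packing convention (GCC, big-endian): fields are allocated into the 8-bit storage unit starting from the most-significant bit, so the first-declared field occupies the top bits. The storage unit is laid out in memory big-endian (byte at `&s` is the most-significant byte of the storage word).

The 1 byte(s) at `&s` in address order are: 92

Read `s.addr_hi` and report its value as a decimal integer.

[0]=0x92 (big-endian) → word 0x92
addr_hi [5+:3] = (word>>5) & 0x7 = 4  ←
prio [4+:1] = (word>>4) & 0x1 = 1
lvl [3+:1] = (word>>3) & 0x1 = 0
ver [2+:1] = (word>>2) & 0x1 = 0
tag [0+:2] = (word>>0) & 0x3 = 2
addr_hi signed 3b, MSB=1: 4 - 8 = -4

-4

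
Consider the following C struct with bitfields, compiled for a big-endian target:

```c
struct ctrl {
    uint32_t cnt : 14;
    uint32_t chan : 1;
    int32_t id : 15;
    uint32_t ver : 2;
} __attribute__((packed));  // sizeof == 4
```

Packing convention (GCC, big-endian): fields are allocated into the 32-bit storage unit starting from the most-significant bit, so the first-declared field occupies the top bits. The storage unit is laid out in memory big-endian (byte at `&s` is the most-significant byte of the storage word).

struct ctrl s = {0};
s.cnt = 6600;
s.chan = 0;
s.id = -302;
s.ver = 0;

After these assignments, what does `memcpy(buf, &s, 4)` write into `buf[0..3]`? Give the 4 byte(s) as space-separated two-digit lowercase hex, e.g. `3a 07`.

67 21 fb 48

[18+:14] cnt=6600 & 0x3fff = 0x19c8; word=0x67200000
[17+:1] chan=0 & 0x1 = 0x0; word=0x67200000
[2+:15] id=-302 & 0x7fff = 0x7ed2; word=0x6721fb48
[0+:2] ver=0 & 0x3 = 0x0; word=0x6721fb48
word = 0x6721fb48 → big-endian bytes:
  [0]=0x67  [1]=0x21  [2]=0xfb  [3]=0x48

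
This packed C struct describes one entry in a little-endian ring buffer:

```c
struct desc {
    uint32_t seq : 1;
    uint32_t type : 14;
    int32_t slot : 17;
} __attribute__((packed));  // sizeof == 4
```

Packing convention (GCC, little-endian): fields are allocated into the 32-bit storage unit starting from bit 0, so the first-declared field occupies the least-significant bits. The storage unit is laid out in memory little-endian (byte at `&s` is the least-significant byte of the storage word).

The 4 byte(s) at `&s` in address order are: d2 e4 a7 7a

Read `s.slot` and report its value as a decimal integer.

62799

[0]=0xd2 [1]=0xe4 [2]=0xa7 [3]=0x7a (little-endian) → word 0x7aa7e4d2
seq [0+:1] = (word>>0) & 0x1 = 0
type [1+:14] = (word>>1) & 0x3fff = 12905
slot [15+:17] = (word>>15) & 0x1ffff = 62799  ←
slot signed 17b, MSB=0: value = 62799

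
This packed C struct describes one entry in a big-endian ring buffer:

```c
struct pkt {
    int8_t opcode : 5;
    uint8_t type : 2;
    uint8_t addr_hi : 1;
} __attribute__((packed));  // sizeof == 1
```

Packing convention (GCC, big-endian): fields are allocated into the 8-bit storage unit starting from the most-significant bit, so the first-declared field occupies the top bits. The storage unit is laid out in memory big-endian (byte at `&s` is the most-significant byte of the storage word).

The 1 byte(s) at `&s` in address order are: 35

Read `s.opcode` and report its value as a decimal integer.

[0]=0x35 (big-endian) → word 0x35
opcode:5 @ bit 3 → (0x35>>3)&0x1f = 0x6  ←
type:2 @ bit 1 → (0x35>>1)&0x3 = 0x2
addr_hi:1 @ bit 0 → (0x35>>0)&0x1 = 0x1
opcode signed 5b, MSB=0: value = 6

6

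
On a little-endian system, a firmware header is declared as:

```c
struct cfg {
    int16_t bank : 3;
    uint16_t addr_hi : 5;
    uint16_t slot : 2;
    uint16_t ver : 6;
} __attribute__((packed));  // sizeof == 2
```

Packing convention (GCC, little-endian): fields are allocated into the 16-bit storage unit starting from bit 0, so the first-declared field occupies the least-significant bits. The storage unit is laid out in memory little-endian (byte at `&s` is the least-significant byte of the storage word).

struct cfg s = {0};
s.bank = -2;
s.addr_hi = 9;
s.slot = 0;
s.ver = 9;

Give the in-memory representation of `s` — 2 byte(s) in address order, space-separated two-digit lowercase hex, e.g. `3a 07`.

4e 24

bank:3 = -2 → 0x6 << 0 → word 0x0006
addr_hi:5 = 9 → 0x9 << 3 → word 0x004e
slot:2 = 0 → 0x0 << 8 → word 0x004e
ver:6 = 9 → 0x9 << 10 → word 0x244e
word = 0x244e → little-endian bytes:
  [0]=0x4e  [1]=0x24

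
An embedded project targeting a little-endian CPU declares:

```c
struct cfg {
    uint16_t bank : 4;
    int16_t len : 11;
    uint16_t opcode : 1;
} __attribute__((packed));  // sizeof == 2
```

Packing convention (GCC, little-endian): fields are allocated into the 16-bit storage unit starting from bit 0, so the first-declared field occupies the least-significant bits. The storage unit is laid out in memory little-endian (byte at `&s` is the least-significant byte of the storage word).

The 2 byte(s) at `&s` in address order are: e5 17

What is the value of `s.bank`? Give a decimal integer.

[0]=0xe5 [1]=0x17 (little-endian) → word 0x17e5
bank:4 @ bit 0 → (0x17e5>>0)&0xf = 0x5  ←
len:11 @ bit 4 → (0x17e5>>4)&0x7ff = 0x17e
opcode:1 @ bit 15 → (0x17e5>>15)&0x1 = 0x0

5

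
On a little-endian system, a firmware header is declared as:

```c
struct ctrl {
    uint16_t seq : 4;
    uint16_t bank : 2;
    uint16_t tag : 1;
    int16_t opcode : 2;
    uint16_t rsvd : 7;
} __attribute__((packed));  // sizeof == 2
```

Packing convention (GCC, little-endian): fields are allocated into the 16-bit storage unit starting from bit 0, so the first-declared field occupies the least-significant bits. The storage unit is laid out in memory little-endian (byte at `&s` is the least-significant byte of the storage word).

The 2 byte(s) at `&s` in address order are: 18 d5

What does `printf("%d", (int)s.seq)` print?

[0]=0x18 [1]=0xd5 (little-endian) → word 0xd518
seq:4 @ bit 0 → (0xd518>>0)&0xf = 0x8  ←
bank:2 @ bit 4 → (0xd518>>4)&0x3 = 0x1
tag:1 @ bit 6 → (0xd518>>6)&0x1 = 0x0
opcode:2 @ bit 7 → (0xd518>>7)&0x3 = 0x2
rsvd:7 @ bit 9 → (0xd518>>9)&0x7f = 0x6a

8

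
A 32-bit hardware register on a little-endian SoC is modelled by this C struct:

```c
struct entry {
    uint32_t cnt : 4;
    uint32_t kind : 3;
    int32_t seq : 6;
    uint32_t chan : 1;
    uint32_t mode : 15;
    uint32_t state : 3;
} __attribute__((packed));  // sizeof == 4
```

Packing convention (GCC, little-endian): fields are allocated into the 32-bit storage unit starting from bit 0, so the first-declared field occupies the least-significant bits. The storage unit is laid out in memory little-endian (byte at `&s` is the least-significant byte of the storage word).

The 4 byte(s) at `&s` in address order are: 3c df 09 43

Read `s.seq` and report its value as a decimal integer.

-2

[0]=0x3c [1]=0xdf [2]=0x09 [3]=0x43 (little-endian) → word 0x4309df3c
cnt [0+:4] = (word>>0) & 0xf = 12
kind [4+:3] = (word>>4) & 0x7 = 3
seq [7+:6] = (word>>7) & 0x3f = 62  ←
chan [13+:1] = (word>>13) & 0x1 = 0
mode [14+:15] = (word>>14) & 0x7fff = 3111
state [29+:3] = (word>>29) & 0x7 = 2
seq signed 6b, MSB=1: 62 - 64 = -2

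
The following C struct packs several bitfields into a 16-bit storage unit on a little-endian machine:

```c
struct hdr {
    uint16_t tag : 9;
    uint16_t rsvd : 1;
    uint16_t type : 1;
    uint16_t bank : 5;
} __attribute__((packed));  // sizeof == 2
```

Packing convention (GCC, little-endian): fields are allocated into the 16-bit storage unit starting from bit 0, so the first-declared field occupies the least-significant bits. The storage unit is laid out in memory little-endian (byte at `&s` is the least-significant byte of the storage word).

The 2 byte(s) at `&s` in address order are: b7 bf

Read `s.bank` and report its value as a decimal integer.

[0]=0xb7 [1]=0xbf (little-endian) → word 0xbfb7
tag:9 @ bit 0 → (0xbfb7>>0)&0x1ff = 0x1b7
rsvd:1 @ bit 9 → (0xbfb7>>9)&0x1 = 0x1
type:1 @ bit 10 → (0xbfb7>>10)&0x1 = 0x1
bank:5 @ bit 11 → (0xbfb7>>11)&0x1f = 0x17  ←

23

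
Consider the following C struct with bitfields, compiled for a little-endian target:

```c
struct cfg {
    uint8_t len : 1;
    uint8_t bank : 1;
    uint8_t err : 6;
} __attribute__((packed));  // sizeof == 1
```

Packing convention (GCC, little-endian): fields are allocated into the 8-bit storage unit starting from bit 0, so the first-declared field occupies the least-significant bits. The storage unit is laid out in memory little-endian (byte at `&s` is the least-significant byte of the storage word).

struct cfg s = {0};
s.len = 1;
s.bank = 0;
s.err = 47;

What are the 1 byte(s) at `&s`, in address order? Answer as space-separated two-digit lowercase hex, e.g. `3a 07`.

len (1b) val=1 bits=0x1 at bit 0: 0x01
bank (1b) val=0 bits=0x0 at bit 1: 0x01
err (6b) val=47 bits=0x2f at bit 2: 0xbd
word = 0xbd → little-endian bytes:
  [0]=0xbd

bd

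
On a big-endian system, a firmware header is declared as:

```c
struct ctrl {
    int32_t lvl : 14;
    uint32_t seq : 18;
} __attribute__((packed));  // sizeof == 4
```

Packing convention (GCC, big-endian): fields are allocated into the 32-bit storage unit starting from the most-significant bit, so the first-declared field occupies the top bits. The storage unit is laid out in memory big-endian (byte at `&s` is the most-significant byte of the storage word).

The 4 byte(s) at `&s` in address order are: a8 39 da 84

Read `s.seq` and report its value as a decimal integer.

[0]=0xa8 [1]=0x39 [2]=0xda [3]=0x84 (big-endian) → word 0xa839da84
lvl [18+:14] = (word>>18) & 0x3fff = 10766
seq [0+:18] = (word>>0) & 0x3ffff = 121476  ←

121476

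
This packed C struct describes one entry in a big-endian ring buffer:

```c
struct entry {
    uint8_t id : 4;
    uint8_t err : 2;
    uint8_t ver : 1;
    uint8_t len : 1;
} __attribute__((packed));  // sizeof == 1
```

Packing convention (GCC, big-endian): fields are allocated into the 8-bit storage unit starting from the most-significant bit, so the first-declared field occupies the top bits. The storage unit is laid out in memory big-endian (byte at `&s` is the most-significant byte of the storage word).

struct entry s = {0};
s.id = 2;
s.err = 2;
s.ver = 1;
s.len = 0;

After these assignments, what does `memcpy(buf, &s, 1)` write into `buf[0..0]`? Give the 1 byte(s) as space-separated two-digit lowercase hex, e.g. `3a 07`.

2a

[4+:4] id=2 & 0xf = 0x2; word=0x20
[2+:2] err=2 & 0x3 = 0x2; word=0x28
[1+:1] ver=1 & 0x1 = 0x1; word=0x2a
[0+:1] len=0 & 0x1 = 0x0; word=0x2a
word = 0x2a → big-endian bytes:
  [0]=0x2a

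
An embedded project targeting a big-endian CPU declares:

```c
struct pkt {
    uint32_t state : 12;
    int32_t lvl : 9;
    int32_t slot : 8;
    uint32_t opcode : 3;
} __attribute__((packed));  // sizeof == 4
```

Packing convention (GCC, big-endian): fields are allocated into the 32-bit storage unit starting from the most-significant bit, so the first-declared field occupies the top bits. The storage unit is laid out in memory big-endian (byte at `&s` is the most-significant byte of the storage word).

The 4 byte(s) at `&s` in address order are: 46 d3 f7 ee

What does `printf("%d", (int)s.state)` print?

1133

[0]=0x46 [1]=0xd3 [2]=0xf7 [3]=0xee (big-endian) → word 0x46d3f7ee
state [20+:12] = (word>>20) & 0xfff = 1133  ←
lvl [11+:9] = (word>>11) & 0x1ff = 126
slot [3+:8] = (word>>3) & 0xff = 253
opcode [0+:3] = (word>>0) & 0x7 = 6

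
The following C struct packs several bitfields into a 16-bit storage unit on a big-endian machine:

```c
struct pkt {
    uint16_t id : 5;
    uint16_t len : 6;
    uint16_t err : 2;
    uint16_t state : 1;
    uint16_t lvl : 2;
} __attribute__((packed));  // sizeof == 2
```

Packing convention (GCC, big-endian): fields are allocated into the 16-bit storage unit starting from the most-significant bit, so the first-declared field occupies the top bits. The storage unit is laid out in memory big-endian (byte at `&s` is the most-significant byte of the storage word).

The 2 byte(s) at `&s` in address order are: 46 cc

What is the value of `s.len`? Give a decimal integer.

[0]=0x46 [1]=0xcc (big-endian) → word 0x46cc
id [11+:5] = (word>>11) & 0x1f = 8
len [5+:6] = (word>>5) & 0x3f = 54  ←
err [3+:2] = (word>>3) & 0x3 = 1
state [2+:1] = (word>>2) & 0x1 = 1
lvl [0+:2] = (word>>0) & 0x3 = 0

54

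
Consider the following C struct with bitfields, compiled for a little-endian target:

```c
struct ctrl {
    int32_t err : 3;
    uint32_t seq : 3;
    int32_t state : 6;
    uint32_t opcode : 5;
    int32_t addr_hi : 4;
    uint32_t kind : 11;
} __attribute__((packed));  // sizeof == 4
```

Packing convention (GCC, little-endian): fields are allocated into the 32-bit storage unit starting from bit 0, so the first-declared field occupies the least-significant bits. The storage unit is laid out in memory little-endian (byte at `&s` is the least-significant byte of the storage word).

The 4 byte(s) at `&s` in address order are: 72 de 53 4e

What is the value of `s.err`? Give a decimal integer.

[0]=0x72 [1]=0xde [2]=0x53 [3]=0x4e (little-endian) → word 0x4e53de72
err:3 @ bit 0 → (0x4e53de72>>0)&0x7 = 0x2  ←
seq:3 @ bit 3 → (0x4e53de72>>3)&0x7 = 0x6
state:6 @ bit 6 → (0x4e53de72>>6)&0x3f = 0x39
opcode:5 @ bit 12 → (0x4e53de72>>12)&0x1f = 0x1d
addr_hi:4 @ bit 17 → (0x4e53de72>>17)&0xf = 0x9
kind:11 @ bit 21 → (0x4e53de72>>21)&0x7ff = 0x272
err signed 3b, MSB=0: value = 2

2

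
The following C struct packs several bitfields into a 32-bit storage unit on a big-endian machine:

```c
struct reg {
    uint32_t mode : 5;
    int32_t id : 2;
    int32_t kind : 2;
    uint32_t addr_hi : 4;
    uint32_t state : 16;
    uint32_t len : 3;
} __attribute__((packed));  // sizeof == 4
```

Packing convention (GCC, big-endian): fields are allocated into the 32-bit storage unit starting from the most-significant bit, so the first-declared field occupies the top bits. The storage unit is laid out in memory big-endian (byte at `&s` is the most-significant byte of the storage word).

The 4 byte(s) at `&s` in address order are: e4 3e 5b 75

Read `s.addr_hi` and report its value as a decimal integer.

[0]=0xe4 [1]=0x3e [2]=0x5b [3]=0x75 (big-endian) → word 0xe43e5b75
mode [27+:5] = (word>>27) & 0x1f = 28
id [25+:2] = (word>>25) & 0x3 = 2
kind [23+:2] = (word>>23) & 0x3 = 0
addr_hi [19+:4] = (word>>19) & 0xf = 7  ←
state [3+:16] = (word>>3) & 0xffff = 52078
len [0+:3] = (word>>0) & 0x7 = 5

7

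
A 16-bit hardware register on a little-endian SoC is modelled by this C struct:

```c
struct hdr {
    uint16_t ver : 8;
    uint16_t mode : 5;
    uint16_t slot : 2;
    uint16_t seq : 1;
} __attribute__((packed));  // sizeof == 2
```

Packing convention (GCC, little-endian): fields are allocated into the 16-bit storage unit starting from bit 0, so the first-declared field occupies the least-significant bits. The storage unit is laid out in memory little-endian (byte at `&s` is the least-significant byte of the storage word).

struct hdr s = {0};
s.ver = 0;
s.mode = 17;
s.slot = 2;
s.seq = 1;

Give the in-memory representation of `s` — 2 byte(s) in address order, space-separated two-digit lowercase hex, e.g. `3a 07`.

[0+:8] ver=0 & 0xff = 0x0; word=0x0000
[8+:5] mode=17 & 0x1f = 0x11; word=0x1100
[13+:2] slot=2 & 0x3 = 0x2; word=0x5100
[15+:1] seq=1 & 0x1 = 0x1; word=0xd100
word = 0xd100 → little-endian bytes:
  [0]=0x00  [1]=0xd1

00 d1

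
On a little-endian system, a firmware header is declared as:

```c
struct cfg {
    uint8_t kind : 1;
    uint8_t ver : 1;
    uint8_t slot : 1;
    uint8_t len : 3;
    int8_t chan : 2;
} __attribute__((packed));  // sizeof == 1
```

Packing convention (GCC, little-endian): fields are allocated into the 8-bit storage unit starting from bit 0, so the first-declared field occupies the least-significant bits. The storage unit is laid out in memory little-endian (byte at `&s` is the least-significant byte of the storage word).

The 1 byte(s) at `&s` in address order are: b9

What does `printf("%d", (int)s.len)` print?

7

[0]=0xb9 (little-endian) → word 0xb9
kind:1 @ bit 0 → (0xb9>>0)&0x1 = 0x1
ver:1 @ bit 1 → (0xb9>>1)&0x1 = 0x0
slot:1 @ bit 2 → (0xb9>>2)&0x1 = 0x0
len:3 @ bit 3 → (0xb9>>3)&0x7 = 0x7  ←
chan:2 @ bit 6 → (0xb9>>6)&0x3 = 0x2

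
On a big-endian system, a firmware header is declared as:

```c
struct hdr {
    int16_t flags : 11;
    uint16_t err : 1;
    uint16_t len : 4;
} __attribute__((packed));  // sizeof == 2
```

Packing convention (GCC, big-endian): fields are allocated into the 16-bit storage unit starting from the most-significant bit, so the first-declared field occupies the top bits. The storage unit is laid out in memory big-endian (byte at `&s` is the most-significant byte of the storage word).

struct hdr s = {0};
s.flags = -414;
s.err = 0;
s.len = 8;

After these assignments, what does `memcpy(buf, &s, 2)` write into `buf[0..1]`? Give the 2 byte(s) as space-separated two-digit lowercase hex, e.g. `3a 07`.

cc 48

flags:11 = -414 → 0x662 << 5 → word 0xcc40
err:1 = 0 → 0x0 << 4 → word 0xcc40
len:4 = 8 → 0x8 << 0 → word 0xcc48
word = 0xcc48 → big-endian bytes:
  [0]=0xcc  [1]=0x48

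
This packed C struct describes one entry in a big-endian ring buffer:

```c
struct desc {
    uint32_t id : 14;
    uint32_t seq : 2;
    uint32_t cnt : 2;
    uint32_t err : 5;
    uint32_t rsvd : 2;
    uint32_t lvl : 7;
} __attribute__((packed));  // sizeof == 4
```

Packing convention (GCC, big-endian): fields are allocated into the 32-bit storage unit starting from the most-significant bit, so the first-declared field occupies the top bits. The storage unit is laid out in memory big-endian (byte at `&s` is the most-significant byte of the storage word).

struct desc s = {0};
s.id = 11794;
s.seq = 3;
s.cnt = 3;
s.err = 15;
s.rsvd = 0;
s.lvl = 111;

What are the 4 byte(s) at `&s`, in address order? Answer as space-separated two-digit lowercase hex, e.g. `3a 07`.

id:14 = 11794 → 0x2e12 << 18 → word 0xb8480000
seq:2 = 3 → 0x3 << 16 → word 0xb84b0000
cnt:2 = 3 → 0x3 << 14 → word 0xb84bc000
err:5 = 15 → 0xf << 9 → word 0xb84bde00
rsvd:2 = 0 → 0x0 << 7 → word 0xb84bde00
lvl:7 = 111 → 0x6f << 0 → word 0xb84bde6f
word = 0xb84bde6f → big-endian bytes:
  [0]=0xb8  [1]=0x4b  [2]=0xde  [3]=0x6f

b8 4b de 6f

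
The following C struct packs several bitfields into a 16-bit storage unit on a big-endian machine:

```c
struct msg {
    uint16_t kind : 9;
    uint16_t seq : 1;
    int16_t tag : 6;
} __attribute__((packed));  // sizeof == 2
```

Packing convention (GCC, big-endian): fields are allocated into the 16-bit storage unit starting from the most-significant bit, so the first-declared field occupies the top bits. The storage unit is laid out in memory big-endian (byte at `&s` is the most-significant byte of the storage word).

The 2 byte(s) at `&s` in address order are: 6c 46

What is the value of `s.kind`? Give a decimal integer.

216

[0]=0x6c [1]=0x46 (big-endian) → word 0x6c46
kind [7+:9] = (word>>7) & 0x1ff = 216  ←
seq [6+:1] = (word>>6) & 0x1 = 1
tag [0+:6] = (word>>0) & 0x3f = 6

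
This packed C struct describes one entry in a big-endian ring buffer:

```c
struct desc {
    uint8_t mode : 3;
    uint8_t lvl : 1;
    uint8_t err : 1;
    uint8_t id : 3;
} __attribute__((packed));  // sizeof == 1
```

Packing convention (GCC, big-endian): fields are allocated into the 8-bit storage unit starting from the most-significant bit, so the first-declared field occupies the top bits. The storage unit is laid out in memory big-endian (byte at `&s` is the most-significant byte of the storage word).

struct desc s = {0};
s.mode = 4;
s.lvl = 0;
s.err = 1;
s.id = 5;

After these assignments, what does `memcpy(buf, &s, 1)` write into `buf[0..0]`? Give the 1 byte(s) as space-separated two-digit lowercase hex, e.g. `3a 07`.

8d

[5+:3] mode=4 & 0x7 = 0x4; word=0x80
[4+:1] lvl=0 & 0x1 = 0x0; word=0x80
[3+:1] err=1 & 0x1 = 0x1; word=0x88
[0+:3] id=5 & 0x7 = 0x5; word=0x8d
word = 0x8d → big-endian bytes:
  [0]=0x8d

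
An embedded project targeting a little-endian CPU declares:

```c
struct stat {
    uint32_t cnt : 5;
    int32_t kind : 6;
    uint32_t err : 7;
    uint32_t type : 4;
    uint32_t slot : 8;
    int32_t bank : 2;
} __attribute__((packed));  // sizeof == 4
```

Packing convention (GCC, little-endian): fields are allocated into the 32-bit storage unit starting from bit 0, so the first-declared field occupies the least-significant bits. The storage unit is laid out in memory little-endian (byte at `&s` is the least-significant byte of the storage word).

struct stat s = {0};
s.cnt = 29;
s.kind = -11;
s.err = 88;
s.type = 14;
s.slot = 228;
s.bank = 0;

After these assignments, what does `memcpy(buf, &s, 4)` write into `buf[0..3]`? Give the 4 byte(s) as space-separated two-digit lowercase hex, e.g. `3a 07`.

bd c6 3a 39

cnt:5 = 29 → 0x1d << 0 → word 0x0000001d
kind:6 = -11 → 0x35 << 5 → word 0x000006bd
err:7 = 88 → 0x58 << 11 → word 0x0002c6bd
type:4 = 14 → 0xe << 18 → word 0x003ac6bd
slot:8 = 228 → 0xe4 << 22 → word 0x393ac6bd
bank:2 = 0 → 0x0 << 30 → word 0x393ac6bd
word = 0x393ac6bd → little-endian bytes:
  [0]=0xbd  [1]=0xc6  [2]=0x3a  [3]=0x39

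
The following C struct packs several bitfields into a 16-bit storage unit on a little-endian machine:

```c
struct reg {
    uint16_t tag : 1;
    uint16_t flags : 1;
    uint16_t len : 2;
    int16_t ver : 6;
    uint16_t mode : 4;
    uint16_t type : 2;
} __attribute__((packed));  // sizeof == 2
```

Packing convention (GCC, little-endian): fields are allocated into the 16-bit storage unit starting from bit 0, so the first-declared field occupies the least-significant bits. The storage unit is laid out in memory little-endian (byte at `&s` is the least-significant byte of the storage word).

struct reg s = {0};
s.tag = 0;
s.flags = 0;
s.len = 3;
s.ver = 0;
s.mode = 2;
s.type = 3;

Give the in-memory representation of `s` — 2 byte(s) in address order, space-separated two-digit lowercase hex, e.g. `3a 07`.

0c c8

[0+:1] tag=0 & 0x1 = 0x0; word=0x0000
[1+:1] flags=0 & 0x1 = 0x0; word=0x0000
[2+:2] len=3 & 0x3 = 0x3; word=0x000c
[4+:6] ver=0 & 0x3f = 0x0; word=0x000c
[10+:4] mode=2 & 0xf = 0x2; word=0x080c
[14+:2] type=3 & 0x3 = 0x3; word=0xc80c
word = 0xc80c → little-endian bytes:
  [0]=0x0c  [1]=0xc8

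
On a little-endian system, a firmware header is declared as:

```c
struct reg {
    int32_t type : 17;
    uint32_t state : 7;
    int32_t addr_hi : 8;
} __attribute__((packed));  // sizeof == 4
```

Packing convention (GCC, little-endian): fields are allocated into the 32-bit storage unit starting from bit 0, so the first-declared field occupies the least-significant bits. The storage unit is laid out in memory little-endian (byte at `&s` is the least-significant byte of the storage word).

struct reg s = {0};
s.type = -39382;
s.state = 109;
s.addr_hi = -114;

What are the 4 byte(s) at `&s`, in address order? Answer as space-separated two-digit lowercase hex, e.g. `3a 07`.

2a 66 db 8e

type (17b) val=-39382 bits=0x1662a at bit 0: 0x0001662a
state (7b) val=109 bits=0x6d at bit 17: 0x00db662a
addr_hi (8b) val=-114 bits=0x8e at bit 24: 0x8edb662a
word = 0x8edb662a → little-endian bytes:
  [0]=0x2a  [1]=0x66  [2]=0xdb  [3]=0x8e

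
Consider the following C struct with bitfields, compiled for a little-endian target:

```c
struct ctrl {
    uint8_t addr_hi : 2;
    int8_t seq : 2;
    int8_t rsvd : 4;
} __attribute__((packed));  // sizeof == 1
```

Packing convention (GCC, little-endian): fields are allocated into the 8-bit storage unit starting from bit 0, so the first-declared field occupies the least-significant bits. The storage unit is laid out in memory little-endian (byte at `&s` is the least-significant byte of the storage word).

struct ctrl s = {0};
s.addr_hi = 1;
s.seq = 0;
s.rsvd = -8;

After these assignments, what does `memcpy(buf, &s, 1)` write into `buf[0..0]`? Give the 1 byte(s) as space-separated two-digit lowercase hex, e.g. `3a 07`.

81

[0+:2] addr_hi=1 & 0x3 = 0x1; word=0x01
[2+:2] seq=0 & 0x3 = 0x0; word=0x01
[4+:4] rsvd=-8 & 0xf = 0x8; word=0x81
word = 0x81 → little-endian bytes:
  [0]=0x81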